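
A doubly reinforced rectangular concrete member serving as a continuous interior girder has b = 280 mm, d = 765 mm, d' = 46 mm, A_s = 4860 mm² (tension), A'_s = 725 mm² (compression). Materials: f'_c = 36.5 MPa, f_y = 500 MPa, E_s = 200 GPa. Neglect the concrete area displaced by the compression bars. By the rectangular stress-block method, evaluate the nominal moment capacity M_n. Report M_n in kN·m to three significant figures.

Assume both tension and compression steel yield.
Net tension couple steel: A_s − A'_s = 4135 mm².
a = (A_s − A'_s) f_y / (0.85 f'_c b) = 2067500/(0.85 × 36.5 × 280) = 238.00 mm.
c = a/β₁ = 238.00/0.789 = 301.65 mm; ε'_s = 0.003(c − d')/c = 0.0025 ≥ f_y/E_s = 0.0025, so compression steel does yield.
M_n = (A_s − A'_s) f_y (d − a/2) + A'_s f_y (d − d') = [2067500 × (765 − 119) + 362500 × (765 − 46)] × 10⁻⁶ = 1335.61 + 260.64 = 1596.25 kN·m.

M_n ≈ 1600 kN·m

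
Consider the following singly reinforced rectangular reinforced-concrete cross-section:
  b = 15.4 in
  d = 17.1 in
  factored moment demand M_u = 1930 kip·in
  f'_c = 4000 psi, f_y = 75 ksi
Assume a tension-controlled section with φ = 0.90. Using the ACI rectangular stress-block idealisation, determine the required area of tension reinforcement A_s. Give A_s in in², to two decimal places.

M_n = M_u/φ = 1930/0.90 = 2144.44 kip·in.
From M_n = 0.85 f'_c a b (d − a/2):
a = d − √(d² − 2M_n/(0.85 f'_c b)) = 17.1 − √(17.1² − 2 × 2144.44/(0.85 × 4 × 15.4)) = 2.591 in.
A_s = 0.85 f'_c a b / f_y = 0.85 × 4 × 2.591 × 15.4 / 75 = 1.809 in².

A_s ≈ 1.81 in²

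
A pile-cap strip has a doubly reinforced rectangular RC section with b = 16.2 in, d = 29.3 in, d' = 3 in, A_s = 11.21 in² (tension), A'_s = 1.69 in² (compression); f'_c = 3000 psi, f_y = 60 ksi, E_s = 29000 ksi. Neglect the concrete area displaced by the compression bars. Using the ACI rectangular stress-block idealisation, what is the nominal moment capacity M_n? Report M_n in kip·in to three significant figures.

Assume both steels yield.
a = (A_s − A'_s) f_y/(0.85 f'_c b) = (11.21 − 1.69) × 60/(0.85 × 3 × 16.2) = 13.827 in.
c = a/β₁ = 13.827/0.85 = 16.267 in; ε'_s = 0.003(c − d')/c = 0.0024 ≥ ε_y = 0.0021, so the compression steel yields.
M_n = (A_s − A'_s) f_y (d − a/2) + A'_s f_y (d − d') = 571.2 × (29.3 − 6.9135) + 101.4 × (29.3 − 3) = 12787.2 + 2666.8 = 15454.0 kip·in.

M_n ≈ 15500 kip·in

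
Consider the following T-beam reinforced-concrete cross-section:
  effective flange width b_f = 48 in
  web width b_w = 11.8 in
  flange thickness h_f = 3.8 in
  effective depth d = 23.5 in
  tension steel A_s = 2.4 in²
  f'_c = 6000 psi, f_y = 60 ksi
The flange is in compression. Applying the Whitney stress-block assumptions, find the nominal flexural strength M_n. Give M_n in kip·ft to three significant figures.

M_n ≈ 278 kip·ft

Tension: T = A_s f_y = 2.4 × 60 = 144 kips.
Try a within the flange: a = T/(0.85 f'_c b_f) = 144/(0.85 × 6 × 48) = 0.588 in.
Since a = 0.588 ≤ h_f = 3.8 in, the stress block lies entirely in the flange; analyse as a rectangular beam of width b_f.
M_n = T(d − a/2) = 144 × (23.5 − 0.294) = 3341.7 kip·in.
M_n = 3341.7/12 = 278.48 kip·ft.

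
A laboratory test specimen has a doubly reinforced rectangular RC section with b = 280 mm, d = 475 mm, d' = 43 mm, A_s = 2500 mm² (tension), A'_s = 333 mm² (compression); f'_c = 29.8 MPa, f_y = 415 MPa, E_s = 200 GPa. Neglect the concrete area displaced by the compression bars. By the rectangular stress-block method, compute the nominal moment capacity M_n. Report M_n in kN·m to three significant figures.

M_n ≈ 430 kN·m

Assume both tension and compression steel yield.
Net tension couple steel: A_s − A'_s = 2167 mm².
a = (A_s − A'_s) f_y / (0.85 f'_c b) = 899305/(0.85 × 29.8 × 280) = 126.80 mm.
c = a/β₁ = 126.80/0.837 = 151.49 mm; ε'_s = 0.003(c − d')/c = 0.0021 ≥ f_y/E_s = 0.0021, so compression steel does yield.
M_n = (A_s − A'_s) f_y (d − a/2) + A'_s f_y (d − d') = [899305 × (475 − 63.4) + 138195 × (475 − 43)] × 10⁻⁶ = 370.15 + 59.70 = 429.85 kN·m.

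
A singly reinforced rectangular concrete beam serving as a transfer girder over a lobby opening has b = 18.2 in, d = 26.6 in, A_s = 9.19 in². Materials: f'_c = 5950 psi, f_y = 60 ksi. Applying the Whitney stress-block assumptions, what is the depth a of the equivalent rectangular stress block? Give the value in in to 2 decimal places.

a ≈ 5.99 in

T = A_s f_y = 9.19 × 60 = 551.4 kips.
a = T/(0.85 f'_c b) = 551.4/(0.85 × 5.95 × 18.2) = 5.99 in.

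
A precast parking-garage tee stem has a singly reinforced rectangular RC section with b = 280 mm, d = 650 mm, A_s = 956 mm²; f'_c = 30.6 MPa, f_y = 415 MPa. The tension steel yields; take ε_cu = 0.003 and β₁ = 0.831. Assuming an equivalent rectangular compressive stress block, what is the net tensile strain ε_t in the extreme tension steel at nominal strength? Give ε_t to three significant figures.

a = A_s f_y/(0.85 f'_c b) = 54.48 mm.
β₁ = 0.831, so c = a/β₁ = 54.48/0.831 = 65.56 mm.
From the linear strain diagram with ε_cu = 0.003: ε_t = 0.003 (d − c)/c = 0.003 × (650 − 65.56)/65.56 = 0.0267.
Since ε_t ≥ 0.005, the section is tension-controlled.

ε_t ≈ 0.0267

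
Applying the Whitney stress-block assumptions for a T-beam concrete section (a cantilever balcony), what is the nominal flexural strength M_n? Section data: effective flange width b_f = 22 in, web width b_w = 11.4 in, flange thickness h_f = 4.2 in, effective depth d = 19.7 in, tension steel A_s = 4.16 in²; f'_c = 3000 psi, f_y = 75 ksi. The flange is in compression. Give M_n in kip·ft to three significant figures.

M_n ≈ 436 kip·ft

Tension: T = A_s f_y = 4.16 × 75 = 312 kips.
Try a within the flange: a = T/(0.85 f'_c b_f) = 312/(0.85 × 3 × 22) = 5.561 in.
a = 5.561 > h_f = 4.2 in: the block extends into the web. Split into flange-overhang and web parts.
C_f = 0.85 f'_c (b_f − b_w) h_f = 0.85 × 3 × (22 − 11.4) × 4.2 = 113.5 kips.
Remaining web compression depth: a_w = (T − C_f)/(0.85 f'_c b_w) = (312 − 113.5)/(0.85 × 3 × 11.4) = 6.828 in.
M_n = C_f(d − h_f/2) + (T − C_f)(d − a_w/2) = 113.5 × (19.7 − 2.1) + 198.5 × (19.7 − 3.414) = 1997.6 + 3232.8 = 5230.4 kip·in.
M_n = 5230.4/12 = 435.87 kip·ft.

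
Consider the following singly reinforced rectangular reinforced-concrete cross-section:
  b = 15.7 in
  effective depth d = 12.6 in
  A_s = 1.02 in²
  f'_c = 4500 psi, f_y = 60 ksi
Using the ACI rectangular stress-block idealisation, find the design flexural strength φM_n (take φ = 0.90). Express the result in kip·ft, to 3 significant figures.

φM_n ≈ 55.5 kip·ft

T = A_s f_y = 1.02 × 60 = 61.2 kips.
a = T/(0.85 f'_c b) = 61.2/(0.85 × 4.5 × 15.7) = 1.019 in.
M_n = T(d − a/2) = 61.2 × (12.6 − 0.5095) = 739.9 kip·in = 739.9/12 = 61.66 kip·ft.
φM_n = 0.90 × 61.66 = 55.49 kip·ft.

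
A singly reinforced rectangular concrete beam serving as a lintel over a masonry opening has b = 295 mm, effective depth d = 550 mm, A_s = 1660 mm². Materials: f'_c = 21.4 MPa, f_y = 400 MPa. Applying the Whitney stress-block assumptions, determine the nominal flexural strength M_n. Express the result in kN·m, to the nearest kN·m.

M_n ≈ 324 kN·m

T = A_s f_y = 1660 × 400 = 664000 N = 664 kN.
From C = T: a = T/(0.85 f'_c b) = 664000/(0.85 × 21.4 × 295) = 123.74 mm.
M_n = T(d − a/2) = 664 kN × (550 − 61.87) mm = 324.12 kN·m.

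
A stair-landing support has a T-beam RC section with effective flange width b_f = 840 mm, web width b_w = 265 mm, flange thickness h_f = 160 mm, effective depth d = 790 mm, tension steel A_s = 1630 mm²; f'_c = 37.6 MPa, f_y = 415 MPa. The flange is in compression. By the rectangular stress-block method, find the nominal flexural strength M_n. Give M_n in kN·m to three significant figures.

M_n ≈ 526 kN·m

Tension: T = A_s f_y = 1630 × 415 = 676450 N.
Try a within the flange: a = T/(0.85 f'_c b_f) = 676450/(0.85 × 37.6 × 840) = 25.20 mm.
Since a = 25.20 ≤ h_f = 160 mm, the stress block lies entirely in the flange; analyse as a rectangular beam of width b_f.
M_n = T(d − a/2) = 676450 × (790 − 12.6) = 525.87 × 10⁶ N·mm.
M_n = 525.87 kN·m.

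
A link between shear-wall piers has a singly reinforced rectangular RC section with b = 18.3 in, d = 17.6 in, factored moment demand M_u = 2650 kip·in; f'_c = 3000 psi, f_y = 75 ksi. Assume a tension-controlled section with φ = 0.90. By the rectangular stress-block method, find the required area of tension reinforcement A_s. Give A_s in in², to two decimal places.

M_n = M_u/φ = 2650/0.90 = 2944.44 kip·in.
From M_n = 0.85 f'_c a b (d − a/2):
a = d − √(d² − 2M_n/(0.85 f'_c b)) = 17.6 − √(17.6² − 2 × 2944.44/(0.85 × 3 × 18.3)) = 4.051 in.
A_s = 0.85 f'_c a b / f_y = 0.85 × 3 × 4.051 × 18.3 / 75 = 2.521 in².

A_s ≈ 2.52 in²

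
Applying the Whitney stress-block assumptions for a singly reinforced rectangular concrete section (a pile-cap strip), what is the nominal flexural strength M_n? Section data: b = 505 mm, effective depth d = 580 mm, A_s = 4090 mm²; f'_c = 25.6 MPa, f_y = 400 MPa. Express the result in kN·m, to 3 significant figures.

T = A_s f_y = 4090 × 400 = 1636000 N = 1636 kN.
From C = T: a = T/(0.85 f'_c b) = 1636000/(0.85 × 25.6 × 505) = 148.88 mm.
M_n = T(d − a/2) = 1636 kN × (580 − 74.44) mm = 827.10 kN·m.

M_n ≈ 827 kN·m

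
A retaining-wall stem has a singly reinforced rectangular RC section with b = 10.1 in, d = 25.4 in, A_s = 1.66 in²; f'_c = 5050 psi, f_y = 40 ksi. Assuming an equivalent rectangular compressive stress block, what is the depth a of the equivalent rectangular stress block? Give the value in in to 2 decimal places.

T = A_s f_y = 1.66 × 40 = 66.4 kips.
a = T/(0.85 f'_c b) = 66.4/(0.85 × 5.05 × 10.1) = 1.53 in.

a ≈ 1.53 in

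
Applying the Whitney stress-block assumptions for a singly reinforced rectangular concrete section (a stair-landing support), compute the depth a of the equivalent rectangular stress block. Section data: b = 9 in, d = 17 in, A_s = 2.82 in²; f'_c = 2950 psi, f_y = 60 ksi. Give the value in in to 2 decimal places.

T = A_s f_y = 2.82 × 60 = 169.2 kips.
a = T/(0.85 f'_c b) = 169.2/(0.85 × 2.95 × 9) = 7.50 in.

a ≈ 7.50 in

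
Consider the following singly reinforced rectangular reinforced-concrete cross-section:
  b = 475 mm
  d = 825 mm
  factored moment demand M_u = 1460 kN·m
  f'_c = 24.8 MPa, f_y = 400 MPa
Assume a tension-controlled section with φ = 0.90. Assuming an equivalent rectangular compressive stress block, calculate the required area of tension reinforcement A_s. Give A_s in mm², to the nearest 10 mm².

M_n = M_u/φ = 1460/0.90 = 1622.22 kN·m.
With M_n = 0.85 f'_c a b (d − a/2), solve the quadratic for a:
a = d − √(d² − 2M_n/(0.85 f'_c b)) = 825 − √(825² − 2 × 1622.22×10⁶/(0.85 × 24.8 × 475)) = 227.84 mm.
A_s = 0.85 f'_c a b / f_y = 0.85 × 24.8 × 227.84 × 475 / 400 = 5703.4 mm².

A_s ≈ 5700 mm²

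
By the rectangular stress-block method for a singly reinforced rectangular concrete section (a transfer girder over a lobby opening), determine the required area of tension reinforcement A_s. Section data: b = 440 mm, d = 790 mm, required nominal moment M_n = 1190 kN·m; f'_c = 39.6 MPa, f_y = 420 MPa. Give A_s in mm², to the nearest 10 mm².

With M_n = 0.85 f'_c a b (d − a/2), solve the quadratic for a:
a = d − √(d² − 2M_n/(0.85 f'_c b)) = 790 − √(790² − 2 × 1190×10⁶/(0.85 × 39.6 × 440)) = 109.26 mm.
A_s = 0.85 f'_c a b / f_y = 0.85 × 39.6 × 109.26 × 440 / 420 = 3852.8 mm².

A_s ≈ 3850 mm²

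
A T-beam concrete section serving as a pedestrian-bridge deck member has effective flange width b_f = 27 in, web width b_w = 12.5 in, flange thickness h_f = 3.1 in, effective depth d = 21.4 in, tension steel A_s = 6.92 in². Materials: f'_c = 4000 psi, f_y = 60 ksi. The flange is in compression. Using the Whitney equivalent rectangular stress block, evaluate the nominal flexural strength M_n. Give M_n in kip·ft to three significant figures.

Tension: T = A_s f_y = 6.92 × 60 = 415.2 kips.
Try a within the flange: a = T/(0.85 f'_c b_f) = 415.2/(0.85 × 4 × 27) = 4.523 in.
a = 4.523 > h_f = 3.1 in: the block extends into the web. Split into flange-overhang and web parts.
C_f = 0.85 f'_c (b_f − b_w) h_f = 0.85 × 4 × (27 − 12.5) × 3.1 = 152.8 kips.
Remaining web compression depth: a_w = (T − C_f)/(0.85 f'_c b_w) = (415.2 − 152.8)/(0.85 × 4 × 12.5) = 6.174 in.
M_n = C_f(d − h_f/2) + (T − C_f)(d − a_w/2) = 152.8 × (21.4 − 1.55) + 262.4 × (21.4 − 3.087) = 3033.1 + 4805.3 = 7838.4 kip·in.
M_n = 7838.4/12 = 653.20 kip·ft.

M_n ≈ 653 kip·ft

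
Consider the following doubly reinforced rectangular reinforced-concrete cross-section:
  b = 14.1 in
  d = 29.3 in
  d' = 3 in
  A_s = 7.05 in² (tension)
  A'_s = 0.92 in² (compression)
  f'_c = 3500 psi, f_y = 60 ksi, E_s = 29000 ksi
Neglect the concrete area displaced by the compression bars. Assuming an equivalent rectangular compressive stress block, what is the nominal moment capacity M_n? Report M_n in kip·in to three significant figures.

M_n ≈ 10600 kip·in

Assume both steels yield.
a = (A_s − A'_s) f_y/(0.85 f'_c b) = (7.05 − 0.92) × 60/(0.85 × 3.5 × 14.1) = 8.768 in.
c = a/β₁ = 8.768/0.85 = 10.315 in; ε'_s = 0.003(c − d')/c = 0.0021 ≥ ε_y = 0.0021, so the compression steel yields.
M_n = (A_s − A'_s) f_y (d − a/2) + A'_s f_y (d − d') = 367.8 × (29.3 − 4.384) + 55.2 × (29.3 − 3) = 9164.1 + 1451.8 = 10615.9 kip·in.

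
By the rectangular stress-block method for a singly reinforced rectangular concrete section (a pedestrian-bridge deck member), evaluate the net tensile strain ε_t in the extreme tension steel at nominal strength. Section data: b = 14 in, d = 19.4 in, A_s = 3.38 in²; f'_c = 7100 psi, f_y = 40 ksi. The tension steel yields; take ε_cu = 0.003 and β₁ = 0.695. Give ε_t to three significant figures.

a = A_s f_y/(0.85 f'_c b) = 1.600 in.
β₁ = 0.695, so c = a/β₁ = 1.600/0.695 = 2.302 in.
From the linear strain diagram with ε_cu = 0.003: ε_t = 0.003 (d − c)/c = 0.003 × (19.4 − 2.302)/2.302 = 0.0223.
Since ε_t ≥ 0.005, the section is tension-controlled.

ε_t ≈ 0.0223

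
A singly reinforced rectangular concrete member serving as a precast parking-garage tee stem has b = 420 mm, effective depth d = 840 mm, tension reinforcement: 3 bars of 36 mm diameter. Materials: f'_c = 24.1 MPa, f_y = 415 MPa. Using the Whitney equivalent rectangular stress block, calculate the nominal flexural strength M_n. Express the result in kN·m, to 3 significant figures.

A_s = 3 × 1018 = 3054 mm².
T = A_s f_y = 3054 × 415 = 1267410 N = 1267.41 kN.
From C = T: a = T/(0.85 f'_c b) = 1267410/(0.85 × 24.1 × 420) = 147.31 mm.
M_n = T(d − a/2) = 1267.41 kN × (840 − 73.655) mm = 971.27 kN·m.

M_n ≈ 971 kN·m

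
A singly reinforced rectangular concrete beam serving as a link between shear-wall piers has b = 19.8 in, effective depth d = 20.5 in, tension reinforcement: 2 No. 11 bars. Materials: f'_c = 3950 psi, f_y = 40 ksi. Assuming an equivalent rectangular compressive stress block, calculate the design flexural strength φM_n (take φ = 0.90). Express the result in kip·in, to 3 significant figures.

A_s = 2 × 1.56 = 3.12 in².
T = A_s f_y = 3.12 × 40 = 124.8 kips.
a = T/(0.85 f'_c b) = 124.8/(0.85 × 3.95 × 19.8) = 1.877 in.
M_n = T(d − a/2) = 124.8 × (20.5 − 0.9385) = 2441.3 kip·in.
φM_n = 0.90 × 2441.3 = 2197.2 kip·in.

φM_n ≈ 2200 kip·in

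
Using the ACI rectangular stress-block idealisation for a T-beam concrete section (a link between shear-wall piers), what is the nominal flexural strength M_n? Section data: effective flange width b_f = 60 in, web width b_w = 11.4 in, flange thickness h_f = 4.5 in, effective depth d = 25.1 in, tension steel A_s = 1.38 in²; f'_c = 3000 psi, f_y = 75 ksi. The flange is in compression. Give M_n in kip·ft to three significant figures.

Tension: T = A_s f_y = 1.38 × 75 = 103.5 kips.
Try a within the flange: a = T/(0.85 f'_c b_f) = 103.5/(0.85 × 3 × 60) = 0.676 in.
Since a = 0.676 ≤ h_f = 4.5 in, the stress block lies entirely in the flange; analyse as a rectangular beam of width b_f.
M_n = T(d − a/2) = 103.5 × (25.1 − 0.338) = 2562.9 kip·in.
M_n = 2562.9/12 = 213.58 kip·ft.

M_n ≈ 214 kip·ft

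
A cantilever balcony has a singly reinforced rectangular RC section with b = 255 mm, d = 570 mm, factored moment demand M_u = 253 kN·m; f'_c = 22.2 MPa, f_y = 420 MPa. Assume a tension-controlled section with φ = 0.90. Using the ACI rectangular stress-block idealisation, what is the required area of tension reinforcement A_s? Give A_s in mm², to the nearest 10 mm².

M_n = M_u/φ = 253/0.90 = 281.111 kN·m.
With M_n = 0.85 f'_c a b (d − a/2), solve the quadratic for a:
a = d − √(d² − 2M_n/(0.85 f'_c b)) = 570 − √(570² − 2 × 281.111×10⁶/(0.85 × 22.2 × 255)) = 113.87 mm.
A_s = 0.85 f'_c a b / f_y = 0.85 × 22.2 × 113.87 × 255 / 420 = 1304.6 mm².

A_s ≈ 1300 mm²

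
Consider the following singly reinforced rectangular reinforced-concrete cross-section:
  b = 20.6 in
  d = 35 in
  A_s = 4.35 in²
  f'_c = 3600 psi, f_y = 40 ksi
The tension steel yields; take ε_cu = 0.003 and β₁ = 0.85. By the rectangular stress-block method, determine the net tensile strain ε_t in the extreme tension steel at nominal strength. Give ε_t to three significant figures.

ε_t ≈ 0.0293

a = A_s f_y/(0.85 f'_c b) = 2.760 in.
β₁ = 0.85, so c = a/β₁ = 2.760/0.85 = 3.247 in.
From the linear strain diagram with ε_cu = 0.003: ε_t = 0.003 (d − c)/c = 0.003 × (35 − 3.247)/3.247 = 0.0293.
Since ε_t ≥ 0.005, the section is tension-controlled.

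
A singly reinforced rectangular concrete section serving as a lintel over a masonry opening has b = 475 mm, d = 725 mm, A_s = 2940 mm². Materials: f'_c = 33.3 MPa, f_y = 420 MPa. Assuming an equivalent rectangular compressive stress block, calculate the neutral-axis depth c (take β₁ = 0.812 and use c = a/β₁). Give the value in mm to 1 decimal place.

c ≈ 113.1 mm

T = A_s f_y = 2940 × 420 = 1234800 N = 1234.8 kN.
Setting C = 0.85 f'_c a b equal to T: a = 1234800/(0.85 × 33.3 × 475) = 91.842 mm.
With β₁ = 0.812, c = a/β₁ = 91.842/0.812 = 113.1 mm.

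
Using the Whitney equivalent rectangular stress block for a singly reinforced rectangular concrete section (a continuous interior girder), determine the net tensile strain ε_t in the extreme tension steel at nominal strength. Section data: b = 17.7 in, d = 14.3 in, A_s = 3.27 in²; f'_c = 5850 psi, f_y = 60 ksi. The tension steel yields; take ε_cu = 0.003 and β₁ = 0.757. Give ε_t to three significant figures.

a = A_s f_y/(0.85 f'_c b) = 2.229 in.
β₁ = 0.757, so c = a/β₁ = 2.229/0.757 = 2.945 in.
From the linear strain diagram with ε_cu = 0.003: ε_t = 0.003 (d − c)/c = 0.003 × (14.3 − 2.945)/2.945 = 0.0116.
Since ε_t ≥ 0.005, the section is tension-controlled.

ε_t ≈ 0.0116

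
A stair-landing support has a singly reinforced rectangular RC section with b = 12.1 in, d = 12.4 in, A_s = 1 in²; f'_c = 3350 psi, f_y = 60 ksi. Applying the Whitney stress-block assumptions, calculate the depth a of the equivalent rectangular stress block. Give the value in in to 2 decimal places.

T = A_s f_y = 1 × 60 = 60 kips.
a = T/(0.85 f'_c b) = 60/(0.85 × 3.35 × 12.1) = 1.74 in.

a ≈ 1.74 in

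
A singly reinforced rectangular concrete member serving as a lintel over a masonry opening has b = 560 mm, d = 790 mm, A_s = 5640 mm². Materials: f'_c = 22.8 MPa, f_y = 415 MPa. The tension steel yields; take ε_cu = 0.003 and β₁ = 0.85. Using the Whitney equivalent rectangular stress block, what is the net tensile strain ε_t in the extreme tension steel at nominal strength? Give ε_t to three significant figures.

ε_t ≈ 0.00634

a = A_s f_y/(0.85 f'_c b) = 215.67 mm.
β₁ = 0.85, so c = a/β₁ = 215.67/0.85 = 253.73 mm.
From the linear strain diagram with ε_cu = 0.003: ε_t = 0.003 (d − c)/c = 0.003 × (790 − 253.73)/253.73 = 0.00634.
Since ε_t ≥ 0.005, the section is tension-controlled.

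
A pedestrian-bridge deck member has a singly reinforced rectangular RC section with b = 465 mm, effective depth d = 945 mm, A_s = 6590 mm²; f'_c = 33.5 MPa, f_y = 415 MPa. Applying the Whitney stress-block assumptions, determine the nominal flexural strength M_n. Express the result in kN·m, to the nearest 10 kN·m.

T = A_s f_y = 6590 × 415 = 2734850 N = 2734.85 kN.
From C = T: a = T/(0.85 f'_c b) = 2734850/(0.85 × 33.5 × 465) = 206.55 mm.
M_n = T(d − a/2) = 2734.85 kN × (945 − 103.275) mm = 2301.99 kN·m.

M_n ≈ 2300 kN·m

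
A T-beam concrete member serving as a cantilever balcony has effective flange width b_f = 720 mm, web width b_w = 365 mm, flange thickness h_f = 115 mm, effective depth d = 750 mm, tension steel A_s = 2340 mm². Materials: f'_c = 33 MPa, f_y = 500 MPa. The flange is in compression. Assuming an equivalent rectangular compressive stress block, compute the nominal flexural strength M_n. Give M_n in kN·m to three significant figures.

Tension: T = A_s f_y = 2340 × 500 = 1170000 N.
Try a within the flange: a = T/(0.85 f'_c b_f) = 1170000/(0.85 × 33 × 720) = 57.93 mm.
Since a = 57.93 ≤ h_f = 115 mm, the stress block lies entirely in the flange; analyse as a rectangular beam of width b_f.
M_n = T(d − a/2) = 1170000 × (750 − 28.965) = 843.61 × 10⁶ N·mm.
M_n = 843.61 kN·m.

M_n ≈ 844 kN·m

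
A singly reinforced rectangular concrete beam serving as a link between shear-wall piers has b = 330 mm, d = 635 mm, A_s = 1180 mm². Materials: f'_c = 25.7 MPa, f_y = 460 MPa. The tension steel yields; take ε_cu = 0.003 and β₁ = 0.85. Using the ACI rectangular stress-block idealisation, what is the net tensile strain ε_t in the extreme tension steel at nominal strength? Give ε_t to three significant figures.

ε_t ≈ 0.0185

a = A_s f_y/(0.85 f'_c b) = 75.30 mm.
β₁ = 0.85, so c = a/β₁ = 75.30/0.85 = 88.59 mm.
From the linear strain diagram with ε_cu = 0.003: ε_t = 0.003 (d − c)/c = 0.003 × (635 − 88.59)/88.59 = 0.0185.
Since ε_t ≥ 0.005, the section is tension-controlled.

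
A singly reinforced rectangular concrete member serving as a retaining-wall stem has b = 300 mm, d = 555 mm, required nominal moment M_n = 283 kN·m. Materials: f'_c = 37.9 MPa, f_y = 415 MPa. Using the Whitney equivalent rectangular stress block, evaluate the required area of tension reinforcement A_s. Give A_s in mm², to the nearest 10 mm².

With M_n = 0.85 f'_c a b (d − a/2), solve the quadratic for a:
a = d − √(d² − 2M_n/(0.85 f'_c b)) = 555 − √(555² − 2 × 283×10⁶/(0.85 × 37.9 × 300)) = 55.54 mm.
A_s = 0.85 f'_c a b / f_y = 0.85 × 37.9 × 55.54 × 300 / 415 = 1293.4 mm².

A_s ≈ 1290 mm²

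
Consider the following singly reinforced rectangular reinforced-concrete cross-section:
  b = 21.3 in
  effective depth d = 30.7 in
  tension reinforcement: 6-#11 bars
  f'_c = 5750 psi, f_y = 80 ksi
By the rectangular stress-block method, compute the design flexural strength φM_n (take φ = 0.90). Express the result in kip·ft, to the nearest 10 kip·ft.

A_s = 6 × 1.56 = 9.36 in².
T = A_s f_y = 9.36 × 80 = 748.8 kips.
a = T/(0.85 f'_c b) = 748.8/(0.85 × 5.75 × 21.3) = 7.193 in.
M_n = T(d − a/2) = 748.8 × (30.7 − 3.5965) = 20295.1 kip·in = 20295.1/12 = 1691.26 kip·ft.
φM_n = 0.90 × 1691.26 = 1522.13 kip·ft.

φM_n ≈ 1520 kip·ft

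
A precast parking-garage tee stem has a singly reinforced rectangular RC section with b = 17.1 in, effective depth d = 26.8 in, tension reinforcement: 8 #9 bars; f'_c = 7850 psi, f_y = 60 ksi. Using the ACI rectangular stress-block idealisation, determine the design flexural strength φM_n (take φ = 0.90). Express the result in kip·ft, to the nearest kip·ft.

A_s = 8 × 1 = 8 in².
T = A_s f_y = 8 × 60 = 480 kips.
a = T/(0.85 f'_c b) = 480/(0.85 × 7.85 × 17.1) = 4.207 in.
M_n = T(d − a/2) = 480 × (26.8 − 2.1035) = 11854.3 kip·in = 11854.3/12 = 987.86 kip·ft.
φM_n = 0.90 × 987.86 = 889.07 kip·ft.

φM_n ≈ 889 kip·ft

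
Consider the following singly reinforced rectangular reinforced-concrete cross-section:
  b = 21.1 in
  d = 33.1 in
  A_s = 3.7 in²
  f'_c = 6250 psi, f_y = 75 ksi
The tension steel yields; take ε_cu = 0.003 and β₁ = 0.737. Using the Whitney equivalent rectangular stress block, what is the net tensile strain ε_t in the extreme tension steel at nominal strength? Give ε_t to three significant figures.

a = A_s f_y/(0.85 f'_c b) = 2.476 in.
β₁ = 0.737, so c = a/β₁ = 2.476/0.737 = 3.360 in.
From the linear strain diagram with ε_cu = 0.003: ε_t = 0.003 (d − c)/c = 0.003 × (33.1 − 3.360)/3.360 = 0.0266.
Since ε_t ≥ 0.005, the section is tension-controlled.

ε_t ≈ 0.0266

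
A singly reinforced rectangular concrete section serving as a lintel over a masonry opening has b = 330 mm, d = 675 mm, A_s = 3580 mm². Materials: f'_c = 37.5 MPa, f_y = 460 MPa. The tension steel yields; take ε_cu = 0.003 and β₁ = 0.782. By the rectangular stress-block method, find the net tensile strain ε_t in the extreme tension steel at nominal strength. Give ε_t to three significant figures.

a = A_s f_y/(0.85 f'_c b) = 156.56 mm.
β₁ = 0.782, so c = a/β₁ = 156.56/0.782 = 200.20 mm.
From the linear strain diagram with ε_cu = 0.003: ε_t = 0.003 (d − c)/c = 0.003 × (675 − 200.20)/200.20 = 0.00711.
Since ε_t ≥ 0.005, the section is tension-controlled.

ε_t ≈ 0.00711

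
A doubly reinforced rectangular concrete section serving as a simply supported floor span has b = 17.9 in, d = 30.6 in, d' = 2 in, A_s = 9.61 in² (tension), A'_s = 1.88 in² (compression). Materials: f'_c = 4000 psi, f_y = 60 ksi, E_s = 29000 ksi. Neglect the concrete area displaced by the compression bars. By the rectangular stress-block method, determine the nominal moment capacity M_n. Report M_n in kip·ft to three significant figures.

M_n ≈ 1300 kip·ft

Assume both steels yield.
a = (A_s − A'_s) f_y/(0.85 f'_c b) = (9.61 − 1.88) × 60/(0.85 × 4 × 17.9) = 7.621 in.
c = a/β₁ = 7.621/0.85 = 8.966 in; ε'_s = 0.003(c − d')/c = 0.0023 ≥ ε_y = 0.0021, so the compression steel yields.
M_n = (A_s − A'_s) f_y (d − a/2) + A'_s f_y (d − d') = 463.8 × (30.6 − 3.8105) + 112.8 × (30.6 − 2) = 12425.0 + 3226.1 = 15651.1 kip·in = 15651.1/12 = 1304.26 kip·ft.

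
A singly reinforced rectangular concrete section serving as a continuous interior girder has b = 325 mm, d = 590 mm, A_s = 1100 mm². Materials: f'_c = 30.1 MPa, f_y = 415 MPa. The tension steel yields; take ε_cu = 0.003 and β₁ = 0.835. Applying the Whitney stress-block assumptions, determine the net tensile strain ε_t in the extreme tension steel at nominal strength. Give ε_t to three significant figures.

a = A_s f_y/(0.85 f'_c b) = 54.90 mm.
β₁ = 0.835, so c = a/β₁ = 54.90/0.835 = 65.75 mm.
From the linear strain diagram with ε_cu = 0.003: ε_t = 0.003 (d − c)/c = 0.003 × (590 − 65.75)/65.75 = 0.0239.
Since ε_t ≥ 0.005, the section is tension-controlled.

ε_t ≈ 0.0239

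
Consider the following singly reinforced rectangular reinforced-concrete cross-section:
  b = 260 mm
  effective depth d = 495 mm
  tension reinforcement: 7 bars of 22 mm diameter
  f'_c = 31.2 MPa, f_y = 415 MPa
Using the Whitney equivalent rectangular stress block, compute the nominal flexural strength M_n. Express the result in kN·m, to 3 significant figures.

A_s = 7 × 380 = 2660 mm².
T = A_s f_y = 2660 × 415 = 1103900 N = 1103.9 kN.
From C = T: a = T/(0.85 f'_c b) = 1103900/(0.85 × 31.2 × 260) = 160.10 mm.
M_n = T(d − a/2) = 1103.9 kN × (495 − 80.05) mm = 458.06 kN·m.

M_n ≈ 458 kN·m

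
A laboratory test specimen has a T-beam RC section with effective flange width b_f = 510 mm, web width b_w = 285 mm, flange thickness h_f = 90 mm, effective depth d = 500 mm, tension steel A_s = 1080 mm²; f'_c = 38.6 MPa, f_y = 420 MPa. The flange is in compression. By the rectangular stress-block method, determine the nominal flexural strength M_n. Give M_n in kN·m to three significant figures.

Tension: T = A_s f_y = 1080 × 420 = 453600 N.
Try a within the flange: a = T/(0.85 f'_c b_f) = 453600/(0.85 × 38.6 × 510) = 27.11 mm.
Since a = 27.11 ≤ h_f = 90 mm, the stress block lies entirely in the flange; analyse as a rectangular beam of width b_f.
M_n = T(d − a/2) = 453600 × (500 − 13.555) = 220.65 × 10⁶ N·mm.
M_n = 220.65 kN·m.

M_n ≈ 221 kN·m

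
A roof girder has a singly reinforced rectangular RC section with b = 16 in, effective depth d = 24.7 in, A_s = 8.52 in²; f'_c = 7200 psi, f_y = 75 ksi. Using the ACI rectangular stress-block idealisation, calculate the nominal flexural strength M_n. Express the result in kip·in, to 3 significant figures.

T = A_s f_y = 8.52 × 75 = 639 kips.
a = T/(0.85 f'_c b) = 639/(0.85 × 7.2 × 16) = 6.526 in.
M_n = T(d − a/2) = 639 × (24.7 − 3.263) = 13698.2 kip·in.

M_n ≈ 13700 kip·in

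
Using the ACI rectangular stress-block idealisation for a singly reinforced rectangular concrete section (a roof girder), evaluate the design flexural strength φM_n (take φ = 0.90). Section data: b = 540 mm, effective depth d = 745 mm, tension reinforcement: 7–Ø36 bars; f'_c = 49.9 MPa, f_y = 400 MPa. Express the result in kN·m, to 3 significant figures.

A_s = 7 × 1018 = 7126 mm².
T = A_s f_y = 7126 × 400 = 2850400 N = 2850.4 kN.
From C = T: a = T/(0.85 f'_c b) = 2850400/(0.85 × 49.9 × 540) = 124.45 mm.
M_n = T(d − a/2) = 2850.4 kN × (745 − 62.225) mm = 1946.18 kN·m.
φM_n = 0.90 × 1946.18 = 1751.56 kN·m.

φM_n ≈ 1750 kN·m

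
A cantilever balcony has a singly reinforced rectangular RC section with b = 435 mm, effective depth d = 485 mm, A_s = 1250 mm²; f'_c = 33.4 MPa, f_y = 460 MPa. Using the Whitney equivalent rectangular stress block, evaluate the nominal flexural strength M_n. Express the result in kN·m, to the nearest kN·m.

M_n ≈ 265 kN·m

T = A_s f_y = 1250 × 460 = 575000 N = 575 kN.
From C = T: a = T/(0.85 f'_c b) = 575000/(0.85 × 33.4 × 435) = 46.56 mm.
M_n = T(d − a/2) = 575 kN × (485 − 23.28) mm = 265.49 kN·m.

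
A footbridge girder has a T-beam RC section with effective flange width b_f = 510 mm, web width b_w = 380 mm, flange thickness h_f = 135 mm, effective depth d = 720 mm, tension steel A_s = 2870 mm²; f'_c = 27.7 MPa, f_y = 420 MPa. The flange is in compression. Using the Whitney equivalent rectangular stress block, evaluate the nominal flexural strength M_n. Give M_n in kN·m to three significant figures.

Tension: T = A_s f_y = 2870 × 420 = 1205400 N.
Try a within the flange: a = T/(0.85 f'_c b_f) = 1205400/(0.85 × 27.7 × 510) = 100.38 mm.
Since a = 100.38 ≤ h_f = 135 mm, the stress block lies entirely in the flange; analyse as a rectangular beam of width b_f.
M_n = T(d − a/2) = 1205400 × (720 − 50.19) = 807.39 × 10⁶ N·mm.
M_n = 807.39 kN·m.

M_n ≈ 807 kN·m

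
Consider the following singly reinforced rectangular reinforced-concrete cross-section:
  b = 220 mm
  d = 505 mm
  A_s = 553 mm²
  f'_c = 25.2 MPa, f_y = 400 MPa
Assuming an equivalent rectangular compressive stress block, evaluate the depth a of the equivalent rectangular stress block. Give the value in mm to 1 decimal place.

a ≈ 46.9 mm

T = A_s f_y = 553 × 400 = 221200 N = 221.2 kN.
Setting C = 0.85 f'_c a b equal to T: a = 221200/(0.85 × 25.2 × 220) = 46.9 mm.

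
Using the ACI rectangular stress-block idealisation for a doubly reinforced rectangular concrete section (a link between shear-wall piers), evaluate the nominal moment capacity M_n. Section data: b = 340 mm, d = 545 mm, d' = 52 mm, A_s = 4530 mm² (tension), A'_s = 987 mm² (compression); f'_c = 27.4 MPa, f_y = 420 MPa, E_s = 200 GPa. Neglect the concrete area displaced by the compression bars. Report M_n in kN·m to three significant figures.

Assume both tension and compression steel yield.
Net tension couple steel: A_s − A'_s = 3543 mm².
a = (A_s − A'_s) f_y / (0.85 f'_c b) = 1488060/(0.85 × 27.4 × 340) = 187.92 mm.
c = a/β₁ = 187.92/0.85 = 221.08 mm; ε'_s = 0.003(c − d')/c = 0.0023 ≥ f_y/E_s = 0.0021, so compression steel does yield.
M_n = (A_s − A'_s) f_y (d − a/2) + A'_s f_y (d − d') = [1488060 × (545 − 93.96) + 414540 × (545 − 52)] × 10⁻⁶ = 671.17 + 204.37 = 875.54 kN·m.

M_n ≈ 876 kN·m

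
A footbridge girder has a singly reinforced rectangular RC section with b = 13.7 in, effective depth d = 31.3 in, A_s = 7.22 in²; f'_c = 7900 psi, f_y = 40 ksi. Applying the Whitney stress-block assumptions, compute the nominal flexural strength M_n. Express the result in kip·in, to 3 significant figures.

T = A_s f_y = 7.22 × 40 = 288.8 kips.
a = T/(0.85 f'_c b) = 288.8/(0.85 × 7.9 × 13.7) = 3.139 in.
M_n = T(d − a/2) = 288.8 × (31.3 − 1.5695) = 8586.2 kip·in.

M_n ≈ 8590 kip·in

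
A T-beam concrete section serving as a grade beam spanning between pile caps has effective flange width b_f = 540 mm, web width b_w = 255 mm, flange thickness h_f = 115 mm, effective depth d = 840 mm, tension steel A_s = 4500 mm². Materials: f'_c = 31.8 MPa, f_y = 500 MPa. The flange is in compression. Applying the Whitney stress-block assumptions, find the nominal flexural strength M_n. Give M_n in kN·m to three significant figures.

Tension: T = A_s f_y = 4500 × 500 = 2250000 N.
Try a within the flange: a = T/(0.85 f'_c b_f) = 2250000/(0.85 × 31.8 × 540) = 154.15 mm.
a = 154.15 > h_f = 115 mm: the block extends into the web. Split into flange-overhang and web parts.
C_f = 0.85 f'_c (b_f − b_w) h_f = 0.85 × 31.8 × (540 − 255) × 115 = 885908 N.
Remaining web compression depth: a_w = (T − C_f)/(0.85 f'_c b_w) = (2250000 − 885908)/(0.85 × 31.8 × 255) = 197.91 mm.
M_n = C_f(d − h_f/2) + (T − C_f)(d − a_w/2) = 885908 × (840 − 57.5) + 1364092 × (840 − 98.955) = 693.22 + 1010.85 = 1704.07 × 10⁶ N·mm.
M_n = 1704.07 kN·m.

M_n ≈ 1700 kN·m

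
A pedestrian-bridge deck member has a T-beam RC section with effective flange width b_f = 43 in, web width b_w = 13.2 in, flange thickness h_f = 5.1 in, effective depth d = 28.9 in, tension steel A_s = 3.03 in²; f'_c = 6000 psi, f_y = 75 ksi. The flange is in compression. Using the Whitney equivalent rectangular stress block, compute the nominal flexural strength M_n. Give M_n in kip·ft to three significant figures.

M_n ≈ 537 kip·ft

Tension: T = A_s f_y = 3.03 × 75 = 227.25 kips.
Try a within the flange: a = T/(0.85 f'_c b_f) = 227.25/(0.85 × 6 × 43) = 1.036 in.
Since a = 1.036 ≤ h_f = 5.1 in, the stress block lies entirely in the flange; analyse as a rectangular beam of width b_f.
M_n = T(d − a/2) = 227.25 × (28.9 − 0.518) = 6449.8 kip·in.
M_n = 6449.8/12 = 537.48 kip·ft.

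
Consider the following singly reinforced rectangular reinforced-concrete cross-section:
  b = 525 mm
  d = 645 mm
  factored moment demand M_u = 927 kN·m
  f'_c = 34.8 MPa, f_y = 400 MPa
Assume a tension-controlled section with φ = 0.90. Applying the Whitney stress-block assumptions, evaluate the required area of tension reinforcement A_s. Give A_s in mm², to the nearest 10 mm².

M_n = M_u/φ = 927/0.90 = 1030 kN·m.
With M_n = 0.85 f'_c a b (d − a/2), solve the quadratic for a:
a = d − √(d² − 2M_n/(0.85 f'_c b)) = 645 − √(645² − 2 × 1030×10⁶/(0.85 × 34.8 × 525)) = 112.67 mm.
A_s = 0.85 f'_c a b / f_y = 0.85 × 34.8 × 112.67 × 525 / 400 = 4374.3 mm².

A_s ≈ 4370 mm²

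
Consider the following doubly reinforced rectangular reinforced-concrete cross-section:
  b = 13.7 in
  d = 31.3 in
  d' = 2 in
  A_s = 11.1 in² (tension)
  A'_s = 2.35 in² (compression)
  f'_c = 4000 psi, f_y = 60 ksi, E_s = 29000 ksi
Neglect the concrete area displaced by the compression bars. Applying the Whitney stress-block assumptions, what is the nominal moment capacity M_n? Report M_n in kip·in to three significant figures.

Assume both steels yield.
a = (A_s − A'_s) f_y/(0.85 f'_c b) = (11.1 − 2.35) × 60/(0.85 × 4 × 13.7) = 11.271 in.
c = a/β₁ = 11.271/0.85 = 13.260 in; ε'_s = 0.003(c − d')/c = 0.0025 ≥ ε_y = 0.0021, so the compression steel yields.
M_n = (A_s − A'_s) f_y (d − a/2) + A'_s f_y (d − d') = 525 × (31.3 − 5.6355) + 141 × (31.3 − 2) = 13473.9 + 4131.3 = 17605.2 kip·in.

M_n ≈ 17600 kip·in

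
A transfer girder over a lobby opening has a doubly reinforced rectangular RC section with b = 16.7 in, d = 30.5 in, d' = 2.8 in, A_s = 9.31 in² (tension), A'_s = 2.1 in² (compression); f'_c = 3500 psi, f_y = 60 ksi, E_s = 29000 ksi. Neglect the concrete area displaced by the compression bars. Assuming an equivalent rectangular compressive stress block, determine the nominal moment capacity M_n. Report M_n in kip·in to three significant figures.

M_n ≈ 14800 kip·in

Assume both steels yield.
a = (A_s − A'_s) f_y/(0.85 f'_c b) = (9.31 − 2.1) × 60/(0.85 × 3.5 × 16.7) = 8.707 in.
c = a/β₁ = 8.707/0.85 = 10.244 in; ε'_s = 0.003(c − d')/c = 0.0022 ≥ ε_y = 0.0021, so the compression steel yields.
M_n = (A_s − A'_s) f_y (d − a/2) + A'_s f_y (d − d') = 432.6 × (30.5 − 4.3535) + 126 × (30.5 − 2.8) = 11311.0 + 3490.2 = 14801.2 kip·in.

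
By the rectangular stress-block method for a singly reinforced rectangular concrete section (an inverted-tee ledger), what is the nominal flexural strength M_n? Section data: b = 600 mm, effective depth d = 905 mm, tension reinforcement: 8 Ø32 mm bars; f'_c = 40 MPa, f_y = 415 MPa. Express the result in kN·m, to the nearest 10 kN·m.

M_n ≈ 2240 kN·m

A_s = 8 × 804 = 6432 mm².
T = A_s f_y = 6432 × 415 = 2669280 N = 2669.28 kN.
From C = T: a = T/(0.85 f'_c b) = 2669280/(0.85 × 40 × 600) = 130.85 mm.
M_n = T(d − a/2) = 2669.28 kN × (905 − 65.425) mm = 2241.06 kN·m.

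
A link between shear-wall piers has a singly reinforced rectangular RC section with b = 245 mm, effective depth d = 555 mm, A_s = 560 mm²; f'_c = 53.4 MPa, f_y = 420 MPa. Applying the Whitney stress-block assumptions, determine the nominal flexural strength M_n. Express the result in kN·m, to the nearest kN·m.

M_n ≈ 128 kN·m

T = A_s f_y = 560 × 420 = 235200 N = 235.2 kN.
From C = T: a = T/(0.85 f'_c b) = 235200/(0.85 × 53.4 × 245) = 21.15 mm.
M_n = T(d − a/2) = 235.2 kN × (555 − 10.575) mm = 128.05 kN·m.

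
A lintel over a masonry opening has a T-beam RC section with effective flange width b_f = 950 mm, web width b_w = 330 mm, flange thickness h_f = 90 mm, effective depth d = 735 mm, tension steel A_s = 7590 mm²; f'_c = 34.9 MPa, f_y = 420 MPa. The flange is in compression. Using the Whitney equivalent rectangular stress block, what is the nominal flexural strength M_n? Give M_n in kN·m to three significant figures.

M_n ≈ 2150 kN·m

Tension: T = A_s f_y = 7590 × 420 = 3187800 N.
Try a within the flange: a = T/(0.85 f'_c b_f) = 3187800/(0.85 × 34.9 × 950) = 113.12 mm.
a = 113.12 > h_f = 90 mm: the block extends into the web. Split into flange-overhang and web parts.
C_f = 0.85 f'_c (b_f − b_w) h_f = 0.85 × 34.9 × (950 − 330) × 90 = 1655307 N.
Remaining web compression depth: a_w = (T − C_f)/(0.85 f'_c b_w) = (3187800 − 1655307)/(0.85 × 34.9 × 330) = 156.55 mm.
M_n = C_f(d − h_f/2) + (T − C_f)(d − a_w/2) = 1655307 × (735 − 45) + 1532493 × (735 − 78.275) = 1142.16 + 1006.43 = 2148.59 × 10⁶ N·mm.
M_n = 2148.59 kN·m.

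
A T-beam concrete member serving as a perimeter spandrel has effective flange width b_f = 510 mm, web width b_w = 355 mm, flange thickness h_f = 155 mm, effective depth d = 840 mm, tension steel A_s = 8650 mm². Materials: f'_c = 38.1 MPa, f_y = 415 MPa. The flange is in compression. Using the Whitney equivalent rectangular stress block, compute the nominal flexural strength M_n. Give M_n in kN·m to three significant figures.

Tension: T = A_s f_y = 8650 × 415 = 3589750 N.
Try a within the flange: a = T/(0.85 f'_c b_f) = 3589750/(0.85 × 38.1 × 510) = 217.35 mm.
a = 217.35 > h_f = 155 mm: the block extends into the web. Split into flange-overhang and web parts.
C_f = 0.85 f'_c (b_f − b_w) h_f = 0.85 × 38.1 × (510 − 355) × 155 = 778050 N.
Remaining web compression depth: a_w = (T − C_f)/(0.85 f'_c b_w) = (3589750 − 778050)/(0.85 × 38.1 × 355) = 244.57 mm.
M_n = C_f(d − h_f/2) + (T − C_f)(d − a_w/2) = 778050 × (840 − 77.5) + 2811700 × (840 − 122.285) = 593.26 + 2018.00 = 2611.26 × 10⁶ N·mm.
M_n = 2611.26 kN·m.

M_n ≈ 2610 kN·m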